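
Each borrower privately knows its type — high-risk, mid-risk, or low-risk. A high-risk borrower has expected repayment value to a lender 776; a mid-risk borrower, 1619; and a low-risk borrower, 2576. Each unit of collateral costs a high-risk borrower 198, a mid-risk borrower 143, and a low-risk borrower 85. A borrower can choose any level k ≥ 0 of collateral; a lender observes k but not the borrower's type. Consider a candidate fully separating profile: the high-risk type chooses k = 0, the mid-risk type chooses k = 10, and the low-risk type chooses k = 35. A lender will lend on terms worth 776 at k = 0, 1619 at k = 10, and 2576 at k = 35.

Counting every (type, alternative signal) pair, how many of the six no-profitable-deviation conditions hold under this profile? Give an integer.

Mid-risk (own payoff 1619 − 143×10 = 189): to k=0 gives 776 → profitable ✗; to k=35 gives 2576 − 143×35 = -2429 → no gain ✓.
Low-risk (own payoff 2576 − 85×35 = -399): to k=0 gives 776 → profitable ✗; to k=10 gives 1619 − 85×10 = 769 → profitable ✗.
High-risk (own payoff 776): to k=10 gives 1619 − 198×10 = -361 → no gain ✓; to k=35 gives 2576 − 198×35 = -4354 → no gain ✓.
3 of the 6 constraints hold; not an equilibrium.

3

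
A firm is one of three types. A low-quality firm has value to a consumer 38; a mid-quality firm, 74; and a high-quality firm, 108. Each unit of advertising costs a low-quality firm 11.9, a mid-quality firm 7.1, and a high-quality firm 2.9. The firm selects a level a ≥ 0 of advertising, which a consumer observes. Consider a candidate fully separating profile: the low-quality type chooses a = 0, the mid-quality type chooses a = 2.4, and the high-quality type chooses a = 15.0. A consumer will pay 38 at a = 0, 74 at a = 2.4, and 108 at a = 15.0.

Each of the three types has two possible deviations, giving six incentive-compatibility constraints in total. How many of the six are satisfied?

High-quality (own payoff 108 − 2.9×15.0 = 64.5): to a=0 gives 38 → no gain ✓; to a=2.4 gives 74 − 2.9×2.4 = 67.04 → profitable ✗.
Low-quality (own payoff 38): to a=2.4 gives 74 − 11.9×2.4 = 45.44 → profitable ✗; to a=15.0 gives 108 − 11.9×15.0 = -70.5 → no gain ✓.
Mid-quality (own payoff 74 − 7.1×2.4 = 56.96): to a=0 gives 38 → no gain ✓; to a=15.0 gives 108 − 7.1×15.0 = 1.5 → no gain ✓.
4 of the 6 constraints hold; not an equilibrium.

4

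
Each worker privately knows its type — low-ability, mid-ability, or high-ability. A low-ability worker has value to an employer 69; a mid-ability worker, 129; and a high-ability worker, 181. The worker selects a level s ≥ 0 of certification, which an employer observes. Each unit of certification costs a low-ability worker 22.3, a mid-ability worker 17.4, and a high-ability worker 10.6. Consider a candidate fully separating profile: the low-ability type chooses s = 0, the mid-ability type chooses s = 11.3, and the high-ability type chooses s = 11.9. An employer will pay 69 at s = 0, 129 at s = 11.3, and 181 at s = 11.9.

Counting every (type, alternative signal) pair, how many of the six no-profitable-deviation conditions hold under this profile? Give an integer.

High-ability (own payoff 181 − 10.6×11.9 = 54.86): to s=0 gives 69 → profitable ✗; to s=11.3 gives 129 − 10.6×11.3 = 9.22 → no gain ✓.
Low-ability (own payoff 69): to s=11.3 gives 129 − 22.3×11.3 = -122.99 → no gain ✓; to s=11.9 gives 181 − 22.3×11.9 = -84.37 → no gain ✓.
Mid-ability (own payoff 129 − 17.4×11.3 = -67.62): to s=0 gives 69 → profitable ✗; to s=11.9 gives 181 − 17.4×11.9 = -26.06 → profitable ✗.
3 of the 6 constraints hold; not an equilibrium.

3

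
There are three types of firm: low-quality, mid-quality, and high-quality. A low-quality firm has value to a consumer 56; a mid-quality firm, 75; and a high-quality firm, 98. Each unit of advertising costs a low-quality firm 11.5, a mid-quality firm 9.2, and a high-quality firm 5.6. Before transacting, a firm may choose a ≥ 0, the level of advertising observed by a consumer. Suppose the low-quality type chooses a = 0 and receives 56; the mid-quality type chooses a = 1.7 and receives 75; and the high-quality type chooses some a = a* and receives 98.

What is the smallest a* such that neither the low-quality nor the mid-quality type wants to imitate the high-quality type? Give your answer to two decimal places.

Low-quality type (on-path payoff 56) won't mimic when 56 ≥ 98 − 11.5·a*, i.e. a* ≥ 3.65.
Mid-quality type (on-path payoff 75 − 9.2×1.7 = 59.36) won't mimic when 59.36 ≥ 98 − 9.2·a*, i.e. a* ≥ 4.20.
Both must hold, so a* = max(3.65, 4.20) = 4.20. The mid-quality type's constraint binds.

4.20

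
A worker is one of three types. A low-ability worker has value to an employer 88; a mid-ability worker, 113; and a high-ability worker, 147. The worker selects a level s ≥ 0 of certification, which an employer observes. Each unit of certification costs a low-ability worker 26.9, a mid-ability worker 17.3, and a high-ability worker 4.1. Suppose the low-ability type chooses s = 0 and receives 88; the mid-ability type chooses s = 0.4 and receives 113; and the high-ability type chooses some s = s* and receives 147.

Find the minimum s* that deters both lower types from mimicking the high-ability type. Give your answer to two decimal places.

2.37

Low-ability type (on-path payoff 88) won't mimic when 88 ≥ 147 − 26.9·s*, i.e. s* ≥ 2.19.
Mid-ability type (on-path payoff 113 − 17.3×0.4 = 106.08) won't mimic when 106.08 ≥ 147 − 17.3·s*, i.e. s* ≥ 2.37.
Both must hold, so s* = max(2.19, 2.37) = 2.37. The mid-ability type's constraint binds.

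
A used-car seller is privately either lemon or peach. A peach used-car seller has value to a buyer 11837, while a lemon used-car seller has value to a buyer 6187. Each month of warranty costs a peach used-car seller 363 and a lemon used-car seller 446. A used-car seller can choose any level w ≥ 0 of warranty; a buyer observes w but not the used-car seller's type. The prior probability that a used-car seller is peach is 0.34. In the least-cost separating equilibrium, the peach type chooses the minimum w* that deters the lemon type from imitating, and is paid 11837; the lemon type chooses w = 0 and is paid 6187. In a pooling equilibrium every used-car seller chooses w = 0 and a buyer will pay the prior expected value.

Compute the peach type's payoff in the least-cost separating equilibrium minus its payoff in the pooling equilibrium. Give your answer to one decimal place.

-869.5

Least-cost separating signal: w* solves 6187 = 11837 − 446·w*, so w* = (11837 − 6187)/446 ≈ 12.6682.
Peach type's separating payoff: 11837 − 363 × w* = 11837 − 363 × (11837 − 6187)/446 = 11837 − 2050950/446 ≈ 7238.457.
Pooling payoff: 0.34 × 11837 + 0.66 × 6187 = 8108.
Difference: 7238.457 − 8108 = -869.543, i.e. -869.5 to one decimal place.
The peach type would prefer the pooling outcome.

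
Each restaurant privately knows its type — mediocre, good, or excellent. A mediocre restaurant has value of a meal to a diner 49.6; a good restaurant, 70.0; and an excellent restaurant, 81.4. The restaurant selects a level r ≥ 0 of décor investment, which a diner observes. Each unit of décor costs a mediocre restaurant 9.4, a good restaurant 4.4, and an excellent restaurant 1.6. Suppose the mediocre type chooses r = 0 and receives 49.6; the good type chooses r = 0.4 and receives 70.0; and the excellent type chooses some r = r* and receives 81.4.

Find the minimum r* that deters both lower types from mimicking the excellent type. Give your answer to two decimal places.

Mediocre type (on-path payoff 49.6) won't mimic when 49.6 ≥ 81.4 − 9.4·r*, i.e. r* ≥ 3.38.
Good type (on-path payoff 70.0 − 4.4×0.4 = 68.24) won't mimic when 68.24 ≥ 81.4 − 4.4·r*, i.e. r* ≥ 2.99.
Both must hold, so r* = max(3.38, 2.99) = 3.38. The mediocre type's constraint binds.

3.38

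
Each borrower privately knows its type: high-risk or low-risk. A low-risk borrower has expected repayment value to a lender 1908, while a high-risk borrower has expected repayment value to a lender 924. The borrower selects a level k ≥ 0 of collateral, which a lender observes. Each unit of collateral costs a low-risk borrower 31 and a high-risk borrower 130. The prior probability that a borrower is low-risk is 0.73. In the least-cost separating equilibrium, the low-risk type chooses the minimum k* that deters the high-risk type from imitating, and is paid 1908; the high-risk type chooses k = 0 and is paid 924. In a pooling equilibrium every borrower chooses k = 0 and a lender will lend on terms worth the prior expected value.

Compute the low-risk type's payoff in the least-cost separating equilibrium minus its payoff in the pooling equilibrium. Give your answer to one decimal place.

31.0

Least-cost separating signal: k* solves 924 = 1908 − 130·k*, so k* = (1908 − 924)/130 ≈ 7.5692.
Low-risk type's separating payoff: 1908 − 31 × k* = 1908 − 31 × (1908 − 924)/130 = 1908 − 30504/130 ≈ 1673.354.
Pooling payoff: 0.73 × 1908 + 0.27 × 924 = 1642.32.
Difference: 1673.354 − 1642.32 = 31.034, i.e. 31.0 to one decimal place.
The low-risk type prefers to separate.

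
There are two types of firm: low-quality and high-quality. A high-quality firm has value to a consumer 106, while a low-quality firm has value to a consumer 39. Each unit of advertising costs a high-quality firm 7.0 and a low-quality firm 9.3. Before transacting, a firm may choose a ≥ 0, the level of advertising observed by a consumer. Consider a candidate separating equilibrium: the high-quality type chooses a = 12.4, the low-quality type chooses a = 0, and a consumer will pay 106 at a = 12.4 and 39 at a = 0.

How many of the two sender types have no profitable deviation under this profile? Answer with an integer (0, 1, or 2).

1

High-quality type: signal → 106 − 7.0 × 12.4 = 19.2; deviate to 0 → 39. IC fails (19.2 < 39).
Low-quality type: stay at 0 → 39; mimic → 106 − 9.3 × 12.4 = -9.32. IC holds (39 ≥ -9.32).
1 of 2 constraints hold, so this profile is not an equilibrium.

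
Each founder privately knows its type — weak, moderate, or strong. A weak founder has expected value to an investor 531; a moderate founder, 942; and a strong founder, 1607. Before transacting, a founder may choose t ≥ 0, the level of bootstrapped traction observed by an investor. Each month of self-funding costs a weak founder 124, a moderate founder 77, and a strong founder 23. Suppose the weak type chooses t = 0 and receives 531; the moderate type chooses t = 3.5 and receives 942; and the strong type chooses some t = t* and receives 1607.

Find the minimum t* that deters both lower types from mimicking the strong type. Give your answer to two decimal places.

12.14

Moderate type (on-path payoff 942 − 77×3.5 = 672.5) won't mimic when 672.5 ≥ 1607 − 77·t*, i.e. t* ≥ 12.14.
Weak type (on-path payoff 531) won't mimic when 531 ≥ 1607 − 124·t*, i.e. t* ≥ 8.68.
Both must hold, so t* = max(8.68, 12.14) = 12.14. The moderate type's constraint binds.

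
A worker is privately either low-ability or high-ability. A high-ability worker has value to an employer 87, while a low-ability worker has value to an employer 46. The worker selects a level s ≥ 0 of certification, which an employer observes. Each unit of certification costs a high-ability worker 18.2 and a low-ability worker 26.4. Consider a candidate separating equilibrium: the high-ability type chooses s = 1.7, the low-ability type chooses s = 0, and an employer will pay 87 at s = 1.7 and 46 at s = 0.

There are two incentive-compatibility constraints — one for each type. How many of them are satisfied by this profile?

High-ability type: signal → 87 − 18.2 × 1.7 = 56.06; deviate to 0 → 46. IC holds (56.06 ≥ 46).
Low-ability type: stay at 0 → 46; mimic → 87 − 26.4 × 1.7 = 42.12. IC holds (46 ≥ 42.12).
2 of 2 constraints hold, so this is a separating equilibrium.

2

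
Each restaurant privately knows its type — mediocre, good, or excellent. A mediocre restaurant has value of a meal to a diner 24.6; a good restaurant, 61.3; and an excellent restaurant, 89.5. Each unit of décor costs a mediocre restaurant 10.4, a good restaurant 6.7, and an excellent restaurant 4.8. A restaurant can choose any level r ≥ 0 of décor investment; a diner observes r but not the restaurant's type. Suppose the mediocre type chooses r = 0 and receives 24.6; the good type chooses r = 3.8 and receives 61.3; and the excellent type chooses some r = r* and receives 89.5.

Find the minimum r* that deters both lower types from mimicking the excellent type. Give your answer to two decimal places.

Mediocre type (on-path payoff 24.6) won't mimic when 24.6 ≥ 89.5 − 10.4·r*, i.e. r* ≥ 6.24.
Good type (on-path payoff 61.3 − 6.7×3.8 = 35.84) won't mimic when 35.84 ≥ 89.5 − 6.7·r*, i.e. r* ≥ 8.01.
Both must hold, so r* = max(6.24, 8.01) = 8.01. The good type's constraint binds.

8.01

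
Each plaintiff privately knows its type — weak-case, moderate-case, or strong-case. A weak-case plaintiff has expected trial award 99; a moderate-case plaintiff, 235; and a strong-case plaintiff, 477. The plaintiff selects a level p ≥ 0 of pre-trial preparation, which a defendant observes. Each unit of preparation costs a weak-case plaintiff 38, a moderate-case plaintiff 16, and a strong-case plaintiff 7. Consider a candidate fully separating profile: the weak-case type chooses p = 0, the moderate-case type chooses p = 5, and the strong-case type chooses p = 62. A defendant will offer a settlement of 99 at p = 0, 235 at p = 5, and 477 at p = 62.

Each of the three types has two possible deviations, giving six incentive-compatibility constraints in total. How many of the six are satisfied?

Strong-case (own payoff 477 − 7×62 = 43): to p=0 gives 99 → profitable ✗; to p=5 gives 235 − 7×5 = 200 → profitable ✗.
Moderate-case (own payoff 235 − 16×5 = 155): to p=0 gives 99 → no gain ✓; to p=62 gives 477 − 16×62 = -515 → no gain ✓.
Weak-case (own payoff 99): to p=5 gives 235 − 38×5 = 45 → no gain ✓; to p=62 gives 477 − 38×62 = -1879 → no gain ✓.
4 of the 6 constraints hold; not an equilibrium.

4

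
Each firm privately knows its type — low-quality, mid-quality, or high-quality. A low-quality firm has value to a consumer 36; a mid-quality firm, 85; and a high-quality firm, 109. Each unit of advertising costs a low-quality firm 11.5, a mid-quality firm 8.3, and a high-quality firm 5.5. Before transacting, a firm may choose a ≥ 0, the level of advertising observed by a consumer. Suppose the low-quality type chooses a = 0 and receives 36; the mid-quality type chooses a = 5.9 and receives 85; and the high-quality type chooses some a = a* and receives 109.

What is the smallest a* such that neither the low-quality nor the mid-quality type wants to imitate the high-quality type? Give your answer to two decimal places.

8.79

Low-quality type (on-path payoff 36) won't mimic when 36 ≥ 109 − 11.5·a*, i.e. a* ≥ 6.35.
Mid-quality type (on-path payoff 85 − 8.3×5.9 = 36.03) won't mimic when 36.03 ≥ 109 − 8.3·a*, i.e. a* ≥ 8.79.
Both must hold, so a* = max(6.35, 8.79) = 8.79. The mid-quality type's constraint binds.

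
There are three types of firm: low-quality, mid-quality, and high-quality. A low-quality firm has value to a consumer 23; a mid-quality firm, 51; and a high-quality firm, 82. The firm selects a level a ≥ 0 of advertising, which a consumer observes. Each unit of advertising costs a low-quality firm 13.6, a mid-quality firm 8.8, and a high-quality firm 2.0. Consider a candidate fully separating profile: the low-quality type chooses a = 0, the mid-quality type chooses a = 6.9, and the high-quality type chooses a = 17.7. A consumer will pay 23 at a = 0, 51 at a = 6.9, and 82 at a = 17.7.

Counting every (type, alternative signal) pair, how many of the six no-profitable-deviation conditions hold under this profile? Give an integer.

High-quality (own payoff 82 − 2.0×17.7 = 46.6): to a=0 gives 23 → no gain ✓; to a=6.9 gives 51 − 2.0×6.9 = 37.2 → no gain ✓.
Mid-quality (own payoff 51 − 8.8×6.9 = -9.72): to a=0 gives 23 → profitable ✗; to a=17.7 gives 82 − 8.8×17.7 = -73.76 → no gain ✓.
Low-quality (own payoff 23): to a=6.9 gives 51 − 13.6×6.9 = -42.84 → no gain ✓; to a=17.7 gives 82 − 13.6×17.7 = -158.72 → no gain ✓.
5 of the 6 constraints hold; not an equilibrium.

5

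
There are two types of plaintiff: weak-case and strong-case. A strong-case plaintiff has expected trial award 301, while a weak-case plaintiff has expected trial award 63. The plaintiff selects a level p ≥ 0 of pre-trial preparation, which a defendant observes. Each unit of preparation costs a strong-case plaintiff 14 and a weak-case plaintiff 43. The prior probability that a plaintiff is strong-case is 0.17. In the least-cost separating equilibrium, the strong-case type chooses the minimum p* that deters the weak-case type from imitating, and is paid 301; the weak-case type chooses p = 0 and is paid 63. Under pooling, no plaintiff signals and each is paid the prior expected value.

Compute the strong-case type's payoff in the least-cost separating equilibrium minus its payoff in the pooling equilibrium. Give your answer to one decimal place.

120.1

Least-cost separating signal: p* solves 63 = 301 − 43·p*, so p* = (301 − 63)/43 ≈ 5.5349.
Strong-case type's separating payoff: 301 − 14 × p* = 301 − 14 × (301 − 63)/43 = 301 − 3332/43 ≈ 223.512.
Pooling payoff: 0.17 × 301 + 0.83 × 63 = 103.46.
Difference: 223.512 − 103.46 = 120.052, i.e. 120.1 to one decimal place.
The strong-case type prefers to separate.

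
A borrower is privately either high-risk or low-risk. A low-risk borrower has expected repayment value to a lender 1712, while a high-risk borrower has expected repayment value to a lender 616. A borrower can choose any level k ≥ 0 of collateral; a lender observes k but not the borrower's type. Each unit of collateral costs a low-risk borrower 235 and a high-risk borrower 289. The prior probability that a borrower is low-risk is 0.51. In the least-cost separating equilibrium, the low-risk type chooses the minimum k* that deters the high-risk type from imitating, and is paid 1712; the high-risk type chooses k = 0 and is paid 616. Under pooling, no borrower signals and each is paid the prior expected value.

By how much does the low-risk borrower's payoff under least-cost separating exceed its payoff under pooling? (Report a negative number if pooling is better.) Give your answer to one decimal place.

-354.2

Least-cost separating signal: k* solves 616 = 1712 − 289·k*, so k* = (1712 − 616)/289 ≈ 3.7924.
Low-risk type's separating payoff: 1712 − 235 × k* = 1712 − 235 × (1712 − 616)/289 = 1712 − 257560/289 ≈ 820.789.
Pooling payoff: 0.51 × 1712 + 0.49 × 616 = 1174.96.
Difference: 820.789 − 1174.96 = -354.171, i.e. -354.2 to one decimal place.
The low-risk type would prefer the pooling outcome.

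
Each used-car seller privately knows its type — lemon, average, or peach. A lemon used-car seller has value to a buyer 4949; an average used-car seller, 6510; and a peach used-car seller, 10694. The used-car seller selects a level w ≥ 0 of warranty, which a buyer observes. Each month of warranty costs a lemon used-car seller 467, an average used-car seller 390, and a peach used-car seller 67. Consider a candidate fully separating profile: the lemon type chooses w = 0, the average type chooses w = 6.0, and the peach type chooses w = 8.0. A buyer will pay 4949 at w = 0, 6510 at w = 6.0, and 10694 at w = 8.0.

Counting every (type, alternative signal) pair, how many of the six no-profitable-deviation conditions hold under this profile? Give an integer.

3

Peach (own payoff 10694 − 67×8.0 = 10158): to w=0 gives 4949 → no gain ✓; to w=6.0 gives 6510 − 67×6.0 = 6108 → no gain ✓.
Lemon (own payoff 4949): to w=6.0 gives 6510 − 467×6.0 = 3708 → no gain ✓; to w=8.0 gives 10694 − 467×8.0 = 6958 → profitable ✗.
Average (own payoff 6510 − 390×6.0 = 4170): to w=0 gives 4949 → profitable ✗; to w=8.0 gives 10694 − 390×8.0 = 7574 → profitable ✗.
3 of the 6 constraints hold; not an equilibrium.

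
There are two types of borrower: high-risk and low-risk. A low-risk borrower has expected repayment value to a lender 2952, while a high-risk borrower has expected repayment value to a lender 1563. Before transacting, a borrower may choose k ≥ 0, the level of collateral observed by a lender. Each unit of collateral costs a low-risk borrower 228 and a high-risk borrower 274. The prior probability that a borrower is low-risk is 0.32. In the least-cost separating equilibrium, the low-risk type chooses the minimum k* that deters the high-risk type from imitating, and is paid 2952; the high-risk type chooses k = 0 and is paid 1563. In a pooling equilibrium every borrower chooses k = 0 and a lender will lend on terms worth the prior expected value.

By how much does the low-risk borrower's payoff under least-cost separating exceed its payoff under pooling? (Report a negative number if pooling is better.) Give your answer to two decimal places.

Least-cost separating signal: k* solves 1563 = 2952 − 274·k*, so k* = (2952 − 1563)/274 ≈ 5.0693.
Low-risk type's separating payoff: 2952 − 228 × k* = 2952 − 228 × (2952 − 1563)/274 = 2952 − 316692/274 ≈ 1796.1898.
Pooling payoff: 0.32 × 2952 + 0.68 × 1563 = 2007.48.
Difference: 1796.1898 − 2007.48 = -211.2902, i.e. -211.29 to two decimal places.
The low-risk type would prefer the pooling outcome.

-211.29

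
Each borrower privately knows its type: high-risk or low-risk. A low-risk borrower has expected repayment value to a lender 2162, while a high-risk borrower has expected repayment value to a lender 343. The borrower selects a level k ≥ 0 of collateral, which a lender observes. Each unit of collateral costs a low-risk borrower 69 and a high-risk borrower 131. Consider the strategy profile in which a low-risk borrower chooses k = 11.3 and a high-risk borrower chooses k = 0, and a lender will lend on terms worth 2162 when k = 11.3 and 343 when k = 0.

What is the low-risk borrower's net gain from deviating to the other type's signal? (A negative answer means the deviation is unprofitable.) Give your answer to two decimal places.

-1039.30

Playing k = 11.3 the low-risk borrower receives 2162 − 69 × 11.3 = 1382.3.
Deviating to k = 0 yields 343 instead.
Gain from deviating: 343 − 1382.3 = -1039.30.
The gain is negative, so the low-risk type's incentive-compatibility constraint is satisfied.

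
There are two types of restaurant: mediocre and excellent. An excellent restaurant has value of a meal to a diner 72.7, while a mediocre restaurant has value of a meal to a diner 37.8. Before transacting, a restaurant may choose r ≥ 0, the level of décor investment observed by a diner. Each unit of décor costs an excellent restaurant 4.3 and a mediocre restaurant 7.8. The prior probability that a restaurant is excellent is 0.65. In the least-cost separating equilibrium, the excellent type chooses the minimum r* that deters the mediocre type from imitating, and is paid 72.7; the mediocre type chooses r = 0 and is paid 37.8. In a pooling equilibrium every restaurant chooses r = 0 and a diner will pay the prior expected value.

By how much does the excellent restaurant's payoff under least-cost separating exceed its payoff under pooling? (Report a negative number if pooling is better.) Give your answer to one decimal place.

Least-cost separating signal: r* solves 37.8 = 72.7 − 7.8·r*, so r* = (72.7 − 37.8)/7.8 ≈ 4.4744.
Excellent type's separating payoff: 72.7 − 4.3 × r* = 72.7 − 4.3 × (72.7 − 37.8)/7.8 = 72.7 − 150.07/7.8 ≈ 53.460.
Pooling payoff: 0.65 × 72.7 + 0.35 × 37.8 = 60.485.
Difference: 53.460 − 60.485 = -7.025, i.e. -7.0 to one decimal place.
The excellent type would prefer the pooling outcome.

-7.0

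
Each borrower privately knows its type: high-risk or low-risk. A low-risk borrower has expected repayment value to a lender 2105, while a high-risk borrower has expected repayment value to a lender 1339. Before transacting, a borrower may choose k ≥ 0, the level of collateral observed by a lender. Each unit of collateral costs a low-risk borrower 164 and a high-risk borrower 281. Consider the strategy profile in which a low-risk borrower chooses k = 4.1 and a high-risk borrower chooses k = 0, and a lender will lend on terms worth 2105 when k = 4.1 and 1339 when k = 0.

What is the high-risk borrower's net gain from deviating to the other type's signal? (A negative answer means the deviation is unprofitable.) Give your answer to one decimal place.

Playing k = 0 the high-risk borrower receives 1339.
Deviating to k = 4.1 brings payment 2105 at cost 281 × 4.1 = 1152.1, netting 952.9.
Gain from deviating: 952.9 − 1339 = -386.1.
The gain is negative, so the high-risk type's incentive-compatibility constraint is satisfied.

-386.1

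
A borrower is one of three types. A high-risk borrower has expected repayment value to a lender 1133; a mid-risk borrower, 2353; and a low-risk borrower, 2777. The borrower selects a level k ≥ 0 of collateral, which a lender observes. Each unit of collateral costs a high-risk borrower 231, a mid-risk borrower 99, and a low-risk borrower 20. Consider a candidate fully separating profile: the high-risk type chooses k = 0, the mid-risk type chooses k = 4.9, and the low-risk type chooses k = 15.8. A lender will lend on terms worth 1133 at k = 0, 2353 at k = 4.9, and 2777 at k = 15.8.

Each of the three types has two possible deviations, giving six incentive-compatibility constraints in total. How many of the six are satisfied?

5

High-risk (own payoff 1133): to k=4.9 gives 2353 − 231×4.9 = 1221.1 → profitable ✗; to k=15.8 gives 2777 − 231×15.8 = -872.8 → no gain ✓.
Mid-risk (own payoff 2353 − 99×4.9 = 1867.9): to k=0 gives 1133 → no gain ✓; to k=15.8 gives 2777 − 99×15.8 = 1212.8 → no gain ✓.
Low-risk (own payoff 2777 − 20×15.8 = 2461): to k=0 gives 1133 → no gain ✓; to k=4.9 gives 2353 − 20×4.9 = 2255 → no gain ✓.
5 of the 6 constraints hold; not an equilibrium.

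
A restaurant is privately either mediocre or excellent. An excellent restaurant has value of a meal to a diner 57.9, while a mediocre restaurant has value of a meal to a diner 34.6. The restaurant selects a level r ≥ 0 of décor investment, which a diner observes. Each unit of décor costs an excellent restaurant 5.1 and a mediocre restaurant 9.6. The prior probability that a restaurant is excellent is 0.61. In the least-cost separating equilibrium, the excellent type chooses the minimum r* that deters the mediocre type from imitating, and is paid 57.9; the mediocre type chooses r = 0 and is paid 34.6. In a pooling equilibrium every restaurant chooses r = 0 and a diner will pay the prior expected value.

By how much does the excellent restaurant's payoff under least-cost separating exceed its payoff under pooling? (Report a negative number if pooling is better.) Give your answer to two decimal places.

Least-cost separating signal: r* solves 34.6 = 57.9 − 9.6·r*, so r* = (57.9 − 34.6)/9.6 ≈ 2.4271.
Excellent type's separating payoff: 57.9 − 5.1 × r* = 57.9 − 5.1 × (57.9 − 34.6)/9.6 = 57.9 − 118.83/9.6 ≈ 45.5219.
Pooling payoff: 0.61 × 57.9 + 0.39 × 34.6 = 48.813.
Difference: 45.5219 − 48.813 = -3.2911, i.e. -3.29 to two decimal places.
The excellent type would prefer the pooling outcome.

-3.29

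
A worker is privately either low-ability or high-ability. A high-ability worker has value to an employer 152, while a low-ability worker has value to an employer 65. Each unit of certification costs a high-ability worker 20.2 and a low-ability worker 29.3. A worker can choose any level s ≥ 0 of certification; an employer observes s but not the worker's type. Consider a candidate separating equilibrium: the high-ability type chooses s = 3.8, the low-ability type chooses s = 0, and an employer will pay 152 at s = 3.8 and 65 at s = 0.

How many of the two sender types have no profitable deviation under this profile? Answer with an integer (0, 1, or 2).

2

High-ability type: signal → 152 − 20.2 × 3.8 = 75.24; deviate to 0 → 65. IC holds (75.24 ≥ 65).
Low-ability type: stay at 0 → 65; mimic → 152 − 29.3 × 3.8 = 40.66. IC holds (65 ≥ 40.66).
2 of 2 constraints hold, so this is a separating equilibrium.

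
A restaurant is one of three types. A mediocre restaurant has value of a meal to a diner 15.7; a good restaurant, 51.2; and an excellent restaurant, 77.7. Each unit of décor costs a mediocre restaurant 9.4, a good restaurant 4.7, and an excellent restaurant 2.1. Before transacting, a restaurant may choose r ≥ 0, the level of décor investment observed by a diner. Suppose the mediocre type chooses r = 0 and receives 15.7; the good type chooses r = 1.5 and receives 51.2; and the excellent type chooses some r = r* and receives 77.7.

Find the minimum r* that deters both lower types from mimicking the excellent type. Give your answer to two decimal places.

Mediocre type (on-path payoff 15.7) won't mimic when 15.7 ≥ 77.7 − 9.4·r*, i.e. r* ≥ 6.60.
Good type (on-path payoff 51.2 − 4.7×1.5 = 44.15) won't mimic when 44.15 ≥ 77.7 − 4.7·r*, i.e. r* ≥ 7.14.
Both must hold, so r* = max(6.60, 7.14) = 7.14. The good type's constraint binds.

7.14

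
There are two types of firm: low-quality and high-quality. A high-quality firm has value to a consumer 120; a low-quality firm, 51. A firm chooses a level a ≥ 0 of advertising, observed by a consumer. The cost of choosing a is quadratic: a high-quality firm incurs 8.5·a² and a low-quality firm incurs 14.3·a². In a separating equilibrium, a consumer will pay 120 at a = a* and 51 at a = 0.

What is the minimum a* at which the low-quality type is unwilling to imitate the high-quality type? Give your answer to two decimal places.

2.20

The low-quality type at a = 0 receives 51; imitating at a* yields 120 − 14.3·a*².
Indifference: 51 = 120 − 14.3·a*², so a*² = (120 − 51) / 14.3 ≈ 4.8252.
a* = √4.8252 ≈ 2.20.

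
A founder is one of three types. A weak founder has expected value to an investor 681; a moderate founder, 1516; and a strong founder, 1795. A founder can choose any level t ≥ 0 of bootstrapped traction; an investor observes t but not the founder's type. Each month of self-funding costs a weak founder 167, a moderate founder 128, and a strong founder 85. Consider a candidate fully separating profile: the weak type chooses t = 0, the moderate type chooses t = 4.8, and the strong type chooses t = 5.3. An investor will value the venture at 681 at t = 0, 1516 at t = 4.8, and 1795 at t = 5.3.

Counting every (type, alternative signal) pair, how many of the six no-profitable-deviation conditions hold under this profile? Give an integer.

Strong (own payoff 1795 − 85×5.3 = 1344.5): to t=0 gives 681 → no gain ✓; to t=4.8 gives 1516 − 85×4.8 = 1108 → no gain ✓.
Moderate (own payoff 1516 − 128×4.8 = 901.6): to t=0 gives 681 → no gain ✓; to t=5.3 gives 1795 − 128×5.3 = 1116.6 → profitable ✗.
Weak (own payoff 681): to t=4.8 gives 1516 − 167×4.8 = 714.4 → profitable ✗; to t=5.3 gives 1795 − 167×5.3 = 909.9 → profitable ✗.
3 of the 6 constraints hold; not an equilibrium.

3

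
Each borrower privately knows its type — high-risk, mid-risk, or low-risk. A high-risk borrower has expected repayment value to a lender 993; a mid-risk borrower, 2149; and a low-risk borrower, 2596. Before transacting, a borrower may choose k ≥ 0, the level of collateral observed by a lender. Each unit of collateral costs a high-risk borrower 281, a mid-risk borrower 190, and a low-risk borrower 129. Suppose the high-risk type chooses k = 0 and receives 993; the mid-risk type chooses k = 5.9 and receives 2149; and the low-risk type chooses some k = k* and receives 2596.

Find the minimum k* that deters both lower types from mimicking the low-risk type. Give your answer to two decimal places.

8.25

Mid-risk type (on-path payoff 2149 − 190×5.9 = 1028) won't mimic when 1028 ≥ 2596 − 190·k*, i.e. k* ≥ 8.25.
High-risk type (on-path payoff 993) won't mimic when 993 ≥ 2596 − 281·k*, i.e. k* ≥ 5.70.
Both must hold, so k* = max(5.70, 8.25) = 8.25. The mid-risk type's constraint binds.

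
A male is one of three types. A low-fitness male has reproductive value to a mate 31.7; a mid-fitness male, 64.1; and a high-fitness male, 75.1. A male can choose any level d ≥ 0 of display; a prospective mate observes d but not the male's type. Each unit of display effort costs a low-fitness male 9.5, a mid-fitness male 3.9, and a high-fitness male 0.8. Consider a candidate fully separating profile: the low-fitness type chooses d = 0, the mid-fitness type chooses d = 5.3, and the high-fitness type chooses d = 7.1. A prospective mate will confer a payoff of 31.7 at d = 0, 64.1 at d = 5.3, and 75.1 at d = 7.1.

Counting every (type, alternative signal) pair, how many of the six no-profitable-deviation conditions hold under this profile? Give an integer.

High-fitness (own payoff 75.1 − 0.8×7.1 = 69.42): to d=0 gives 31.7 → no gain ✓; to d=5.3 gives 64.1 − 0.8×5.3 = 59.86 → no gain ✓.
Low-fitness (own payoff 31.7): to d=5.3 gives 64.1 − 9.5×5.3 = 13.75 → no gain ✓; to d=7.1 gives 75.1 − 9.5×7.1 = 7.65 → no gain ✓.
Mid-fitness (own payoff 64.1 − 3.9×5.3 = 43.43): to d=0 gives 31.7 → no gain ✓; to d=7.1 gives 75.1 − 3.9×7.1 = 47.41 → profitable ✗.
5 of the 6 constraints hold; not an equilibrium.

5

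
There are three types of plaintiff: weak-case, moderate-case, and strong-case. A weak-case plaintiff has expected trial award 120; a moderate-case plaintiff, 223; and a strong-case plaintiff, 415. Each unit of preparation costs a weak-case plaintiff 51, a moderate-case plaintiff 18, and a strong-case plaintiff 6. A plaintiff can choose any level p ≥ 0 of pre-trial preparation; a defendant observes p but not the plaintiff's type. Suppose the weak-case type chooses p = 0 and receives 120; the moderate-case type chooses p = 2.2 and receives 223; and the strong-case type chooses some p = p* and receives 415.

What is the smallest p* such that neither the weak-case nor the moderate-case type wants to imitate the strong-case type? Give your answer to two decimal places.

12.87

Weak-case type (on-path payoff 120) won't mimic when 120 ≥ 415 − 51·p*, i.e. p* ≥ 5.78.
Moderate-case type (on-path payoff 223 − 18×2.2 = 183.4) won't mimic when 183.4 ≥ 415 − 18·p*, i.e. p* ≥ 12.87.
Both must hold, so p* = max(5.78, 12.87) = 12.87. The moderate-case type's constraint binds.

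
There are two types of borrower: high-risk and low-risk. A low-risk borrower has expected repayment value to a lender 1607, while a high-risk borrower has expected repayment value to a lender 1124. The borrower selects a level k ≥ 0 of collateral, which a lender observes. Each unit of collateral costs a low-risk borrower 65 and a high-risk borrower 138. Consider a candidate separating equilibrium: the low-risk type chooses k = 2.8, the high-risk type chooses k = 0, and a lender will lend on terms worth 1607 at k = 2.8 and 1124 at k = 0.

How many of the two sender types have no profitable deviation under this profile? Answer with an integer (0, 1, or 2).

High-risk type: stay at 0 → 1124; mimic → 1607 − 138 × 2.8 = 1220.6. IC fails (1124 < 1220.6).
Low-risk type: signal → 1607 − 65 × 2.8 = 1425; deviate to 0 → 1124. IC holds (1425 ≥ 1124).
1 of 2 constraints hold, so this profile is not an equilibrium.

1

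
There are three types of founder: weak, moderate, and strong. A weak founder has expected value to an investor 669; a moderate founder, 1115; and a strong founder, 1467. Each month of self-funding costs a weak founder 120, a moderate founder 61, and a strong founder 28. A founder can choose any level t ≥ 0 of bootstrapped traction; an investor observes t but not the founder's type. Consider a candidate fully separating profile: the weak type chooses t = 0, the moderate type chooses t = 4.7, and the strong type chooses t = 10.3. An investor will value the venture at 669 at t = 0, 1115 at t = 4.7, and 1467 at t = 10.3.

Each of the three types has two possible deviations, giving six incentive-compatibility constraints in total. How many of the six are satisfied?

5

Weak (own payoff 669): to t=4.7 gives 1115 − 120×4.7 = 551 → no gain ✓; to t=10.3 gives 1467 − 120×10.3 = 231 → no gain ✓.
Moderate (own payoff 1115 − 61×4.7 = 828.3): to t=0 gives 669 → no gain ✓; to t=10.3 gives 1467 − 61×10.3 = 838.7 → profitable ✗.
Strong (own payoff 1467 − 28×10.3 = 1178.6): to t=0 gives 669 → no gain ✓; to t=4.7 gives 1115 − 28×4.7 = 983.4 → no gain ✓.
5 of the 6 constraints hold; not an equilibrium.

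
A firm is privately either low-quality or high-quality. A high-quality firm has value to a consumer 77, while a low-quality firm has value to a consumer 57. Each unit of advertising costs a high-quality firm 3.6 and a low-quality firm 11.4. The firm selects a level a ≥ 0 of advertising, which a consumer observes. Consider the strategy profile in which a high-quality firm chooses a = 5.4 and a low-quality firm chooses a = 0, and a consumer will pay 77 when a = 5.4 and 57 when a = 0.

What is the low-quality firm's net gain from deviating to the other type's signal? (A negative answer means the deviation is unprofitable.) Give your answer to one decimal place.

Playing a = 0 the low-quality firm receives 57.
Deviating to a = 5.4 brings payment 77 at cost 11.4 × 5.4 = 61.56, netting 15.44.
Gain from deviating: 15.44 − 57 = -41.56, i.e. -41.6 to one decimal place.
The gain is negative, so the low-quality type's incentive-compatibility constraint is satisfied.

-41.6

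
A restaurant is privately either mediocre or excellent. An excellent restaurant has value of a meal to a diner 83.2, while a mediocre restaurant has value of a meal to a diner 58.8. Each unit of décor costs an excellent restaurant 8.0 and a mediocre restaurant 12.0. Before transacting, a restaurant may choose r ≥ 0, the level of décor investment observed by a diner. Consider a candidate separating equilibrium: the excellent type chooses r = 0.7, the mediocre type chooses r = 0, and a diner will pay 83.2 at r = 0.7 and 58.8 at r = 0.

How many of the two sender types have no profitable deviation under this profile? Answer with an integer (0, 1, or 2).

1

Mediocre type: stay at 0 → 58.8; mimic → 83.2 − 12.0 × 0.7 = 74.8. IC fails (58.8 < 74.8).
Excellent type: signal → 83.2 − 8.0 × 0.7 = 77.6; deviate to 0 → 58.8. IC holds (77.6 ≥ 58.8).
1 of 2 constraints hold, so this profile is not an equilibrium.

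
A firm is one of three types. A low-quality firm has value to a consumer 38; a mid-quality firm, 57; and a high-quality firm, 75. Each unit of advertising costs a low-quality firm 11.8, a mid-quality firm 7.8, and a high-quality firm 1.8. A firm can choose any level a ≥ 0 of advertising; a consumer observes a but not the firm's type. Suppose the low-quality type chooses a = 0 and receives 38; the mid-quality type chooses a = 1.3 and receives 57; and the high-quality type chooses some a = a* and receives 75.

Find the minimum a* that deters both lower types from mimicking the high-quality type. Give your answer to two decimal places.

3.61

Low-quality type (on-path payoff 38) won't mimic when 38 ≥ 75 − 11.8·a*, i.e. a* ≥ 3.14.
Mid-quality type (on-path payoff 57 − 7.8×1.3 = 46.86) won't mimic when 46.86 ≥ 75 − 7.8·a*, i.e. a* ≥ 3.61.
Both must hold, so a* = max(3.14, 3.61) = 3.61. The mid-quality type's constraint binds.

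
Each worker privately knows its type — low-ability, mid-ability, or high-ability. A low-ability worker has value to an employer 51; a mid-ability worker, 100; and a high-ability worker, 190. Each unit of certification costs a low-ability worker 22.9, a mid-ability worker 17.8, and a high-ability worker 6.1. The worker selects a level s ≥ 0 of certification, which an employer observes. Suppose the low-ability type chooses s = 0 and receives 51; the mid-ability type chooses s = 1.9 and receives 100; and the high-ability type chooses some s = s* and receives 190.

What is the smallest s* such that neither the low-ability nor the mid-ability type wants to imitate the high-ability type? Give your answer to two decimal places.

6.96

Low-ability type (on-path payoff 51) won't mimic when 51 ≥ 190 − 22.9·s*, i.e. s* ≥ 6.07.
Mid-ability type (on-path payoff 100 − 17.8×1.9 = 66.18) won't mimic when 66.18 ≥ 190 − 17.8·s*, i.e. s* ≥ 6.96.
Both must hold, so s* = max(6.07, 6.96) = 6.96. The mid-ability type's constraint binds.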